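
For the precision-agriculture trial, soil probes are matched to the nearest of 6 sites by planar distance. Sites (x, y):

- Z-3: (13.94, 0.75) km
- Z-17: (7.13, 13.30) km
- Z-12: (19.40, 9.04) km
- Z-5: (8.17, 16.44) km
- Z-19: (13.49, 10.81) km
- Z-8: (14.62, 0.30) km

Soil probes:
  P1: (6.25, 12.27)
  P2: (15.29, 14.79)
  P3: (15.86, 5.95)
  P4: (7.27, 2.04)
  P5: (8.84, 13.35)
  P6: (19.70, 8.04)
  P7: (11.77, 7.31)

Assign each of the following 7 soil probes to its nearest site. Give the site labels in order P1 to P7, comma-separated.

Z-17, Z-19, Z-12, Z-3, Z-17, Z-12, Z-19

P1 → Z-17 (d²=1.84)
P2 → Z-19 (d²=19.08)
P3 → Z-12 (d²=22.08)
P4 → Z-3 (d²=46.15)
P5 → Z-17 (d²=2.93)
P6 → Z-12 (d²=1.09)
P7 → Z-19 (d²=15.21)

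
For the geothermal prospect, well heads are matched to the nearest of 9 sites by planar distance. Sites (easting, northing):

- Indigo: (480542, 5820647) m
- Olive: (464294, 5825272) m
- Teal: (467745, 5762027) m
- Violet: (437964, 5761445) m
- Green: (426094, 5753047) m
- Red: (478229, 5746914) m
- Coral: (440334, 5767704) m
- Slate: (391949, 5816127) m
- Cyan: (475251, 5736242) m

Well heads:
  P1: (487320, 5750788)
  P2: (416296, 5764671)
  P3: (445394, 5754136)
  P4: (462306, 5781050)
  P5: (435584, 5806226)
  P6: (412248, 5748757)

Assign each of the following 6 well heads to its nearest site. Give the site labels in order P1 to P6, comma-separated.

P1 → Red (d²=97654157.00)
P2 → Green (d²=231118180.00)
P3 → Violet (d²=108626381.00)
P4 → Teal (d²=391457250.00)
P5 → Olive (d²=1187014216.00)
P6 → Green (d²=210115816.00)

Red, Green, Violet, Teal, Olive, Green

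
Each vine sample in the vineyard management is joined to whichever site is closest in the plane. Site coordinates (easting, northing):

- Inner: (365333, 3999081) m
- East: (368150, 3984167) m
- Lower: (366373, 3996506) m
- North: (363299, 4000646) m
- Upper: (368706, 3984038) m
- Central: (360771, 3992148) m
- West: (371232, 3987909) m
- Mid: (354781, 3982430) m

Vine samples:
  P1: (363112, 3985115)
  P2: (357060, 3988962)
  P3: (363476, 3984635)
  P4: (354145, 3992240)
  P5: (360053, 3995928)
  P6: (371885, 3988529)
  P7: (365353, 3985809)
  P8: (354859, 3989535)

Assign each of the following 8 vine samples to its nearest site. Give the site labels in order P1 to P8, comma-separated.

East, Central, East, Central, Central, West, East, Central

P1 → East (d²=26280148.00)
P2 → Central (d²=23922117.00)
P3 → East (d²=22065300.00)
P4 → Central (d²=43912340.00)
P5 → Central (d²=14803924.00)
P6 → West (d²=810809.00)
P7 → East (d²=10519373.00)
P8 → Central (d²=41779513.00)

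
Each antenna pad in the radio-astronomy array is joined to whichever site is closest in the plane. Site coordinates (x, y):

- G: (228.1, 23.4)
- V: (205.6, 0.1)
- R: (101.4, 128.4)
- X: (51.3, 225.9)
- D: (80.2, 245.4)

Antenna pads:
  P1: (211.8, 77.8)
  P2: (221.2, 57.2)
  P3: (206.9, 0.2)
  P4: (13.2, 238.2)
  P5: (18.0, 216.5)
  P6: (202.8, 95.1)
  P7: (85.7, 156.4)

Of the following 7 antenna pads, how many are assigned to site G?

P1 → G
P2 → G
P3 → V
P4 → X
P5 → X
P6 → G
P7 → R
3 of the 7 go to G.

3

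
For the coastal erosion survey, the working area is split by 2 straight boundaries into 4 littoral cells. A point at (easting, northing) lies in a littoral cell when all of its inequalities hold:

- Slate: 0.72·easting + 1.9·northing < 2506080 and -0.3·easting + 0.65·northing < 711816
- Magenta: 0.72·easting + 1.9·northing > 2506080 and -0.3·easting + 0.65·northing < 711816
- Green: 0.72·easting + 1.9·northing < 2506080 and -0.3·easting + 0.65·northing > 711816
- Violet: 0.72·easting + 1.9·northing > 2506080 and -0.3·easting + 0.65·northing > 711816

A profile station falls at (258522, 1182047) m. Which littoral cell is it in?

Slate

0.72·258522 + 1.9·1182047 = 2432025.140, which is < 2506080
-0.3·258522 + 0.65·1182047 = 690773.950, which is < 711816
This sign pattern matches Slate.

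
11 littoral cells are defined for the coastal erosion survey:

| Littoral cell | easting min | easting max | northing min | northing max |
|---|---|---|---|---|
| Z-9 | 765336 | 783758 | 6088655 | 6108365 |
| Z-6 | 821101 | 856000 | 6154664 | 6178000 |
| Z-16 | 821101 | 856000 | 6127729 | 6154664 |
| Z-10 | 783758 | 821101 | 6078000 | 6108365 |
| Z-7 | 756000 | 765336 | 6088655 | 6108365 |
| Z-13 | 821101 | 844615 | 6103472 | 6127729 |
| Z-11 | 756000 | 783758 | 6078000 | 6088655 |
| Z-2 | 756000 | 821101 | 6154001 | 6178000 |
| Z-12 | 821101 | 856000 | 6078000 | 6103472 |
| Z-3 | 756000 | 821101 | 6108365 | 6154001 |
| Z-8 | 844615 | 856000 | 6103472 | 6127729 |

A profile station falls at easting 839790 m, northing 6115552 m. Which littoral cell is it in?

The point has easting = 839790 and northing = 6115552.
Only Z-13 satisfies 821101 ≤ easting ≤ 844615 and 6103472 ≤ northing ≤ 6127729.

Z-13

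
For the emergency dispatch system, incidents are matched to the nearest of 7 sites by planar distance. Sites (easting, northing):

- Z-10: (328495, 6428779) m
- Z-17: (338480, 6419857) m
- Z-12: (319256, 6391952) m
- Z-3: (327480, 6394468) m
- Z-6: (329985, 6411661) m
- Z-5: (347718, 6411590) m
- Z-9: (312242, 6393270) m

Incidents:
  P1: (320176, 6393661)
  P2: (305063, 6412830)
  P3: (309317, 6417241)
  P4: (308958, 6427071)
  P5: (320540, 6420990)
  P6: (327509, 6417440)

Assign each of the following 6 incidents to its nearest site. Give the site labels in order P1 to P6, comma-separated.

P1 → Z-12 (d²=3767081.00)
P2 → Z-9 (d²=434131641.00)
P3 → Z-6 (d²=458302624.00)
P4 → Z-10 (d²=384611633.00)
P5 → Z-10 (d²=123950546.00)
P6 → Z-6 (d²=39527417.00)

Z-12, Z-9, Z-6, Z-10, Z-10, Z-6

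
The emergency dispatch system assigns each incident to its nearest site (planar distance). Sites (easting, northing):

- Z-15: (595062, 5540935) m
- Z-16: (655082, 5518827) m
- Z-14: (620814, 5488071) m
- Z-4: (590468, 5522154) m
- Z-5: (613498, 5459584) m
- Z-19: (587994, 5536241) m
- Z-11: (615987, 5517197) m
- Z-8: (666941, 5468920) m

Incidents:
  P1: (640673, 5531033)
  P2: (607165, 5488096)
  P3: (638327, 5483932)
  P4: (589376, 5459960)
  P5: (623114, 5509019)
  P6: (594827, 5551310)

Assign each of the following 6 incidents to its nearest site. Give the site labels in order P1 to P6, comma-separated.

P1 → Z-16 (d²=356605717.00)
P2 → Z-14 (d²=186295826.00)
P3 → Z-14 (d²=323836490.00)
P4 → Z-5 (d²=582012260.00)
P5 → Z-11 (d²=117673813.00)
P6 → Z-15 (d²=107695850.00)

Z-16, Z-14, Z-14, Z-5, Z-11, Z-15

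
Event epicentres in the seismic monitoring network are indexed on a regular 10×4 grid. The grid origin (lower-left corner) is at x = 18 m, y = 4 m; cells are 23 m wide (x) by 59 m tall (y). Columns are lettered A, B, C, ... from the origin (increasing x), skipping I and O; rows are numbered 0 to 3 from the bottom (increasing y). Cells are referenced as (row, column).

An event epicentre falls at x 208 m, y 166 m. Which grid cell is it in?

(2, J)

Column index: ⌊(208 − 18) / 23⌋ = ⌊8.261⌋ = 8 → column J
Row offset from origin: ⌊(166 − 4) / 59⌋ = ⌊2.746⌋ = 2 → row 2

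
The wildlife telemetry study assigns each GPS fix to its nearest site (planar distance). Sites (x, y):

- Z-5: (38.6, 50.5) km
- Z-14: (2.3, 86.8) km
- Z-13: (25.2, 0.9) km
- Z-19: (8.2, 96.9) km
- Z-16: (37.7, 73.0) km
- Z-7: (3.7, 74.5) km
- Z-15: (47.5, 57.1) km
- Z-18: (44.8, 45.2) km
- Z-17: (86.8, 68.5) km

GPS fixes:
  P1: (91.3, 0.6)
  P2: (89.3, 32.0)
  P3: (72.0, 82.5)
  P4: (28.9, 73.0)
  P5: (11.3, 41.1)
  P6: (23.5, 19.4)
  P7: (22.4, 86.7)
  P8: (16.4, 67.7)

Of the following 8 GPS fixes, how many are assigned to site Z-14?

P1 → Z-18
P2 → Z-17
P3 → Z-17
P4 → Z-16
P5 → Z-5
P6 → Z-13
P7 → Z-19
P8 → Z-7
0 of the 8 go to Z-14.

0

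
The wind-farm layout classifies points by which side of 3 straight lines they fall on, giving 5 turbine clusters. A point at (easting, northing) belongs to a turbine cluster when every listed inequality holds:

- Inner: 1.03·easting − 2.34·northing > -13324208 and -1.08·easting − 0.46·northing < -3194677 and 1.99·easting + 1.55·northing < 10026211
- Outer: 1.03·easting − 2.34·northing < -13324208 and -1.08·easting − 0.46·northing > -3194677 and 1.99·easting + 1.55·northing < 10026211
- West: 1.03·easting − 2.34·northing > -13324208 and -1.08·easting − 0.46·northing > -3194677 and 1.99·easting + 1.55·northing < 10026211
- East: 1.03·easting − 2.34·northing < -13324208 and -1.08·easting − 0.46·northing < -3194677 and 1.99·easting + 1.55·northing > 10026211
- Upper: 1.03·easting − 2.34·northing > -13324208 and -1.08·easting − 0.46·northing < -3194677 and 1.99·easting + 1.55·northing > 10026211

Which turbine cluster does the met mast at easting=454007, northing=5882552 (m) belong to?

Inner

1.03·454007 − 2.34·5882552 = -13297544.470, which is > -13324208
-1.08·454007 − 0.46·5882552 = -3196301.480, which is < -3194677
1.99·454007 + 1.55·5882552 = 10021429.530, which is < 10026211
This sign pattern matches Inner.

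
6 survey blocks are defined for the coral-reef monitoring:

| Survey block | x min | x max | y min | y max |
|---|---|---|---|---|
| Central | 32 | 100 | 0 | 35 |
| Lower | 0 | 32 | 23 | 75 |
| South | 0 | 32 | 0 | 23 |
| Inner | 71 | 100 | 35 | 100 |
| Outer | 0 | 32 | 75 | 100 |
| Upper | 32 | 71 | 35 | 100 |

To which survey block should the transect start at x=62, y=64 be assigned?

Upper

The point has x = 62 and y = 64.
Only Upper satisfies 32 ≤ x ≤ 71 and 35 ≤ y ≤ 100.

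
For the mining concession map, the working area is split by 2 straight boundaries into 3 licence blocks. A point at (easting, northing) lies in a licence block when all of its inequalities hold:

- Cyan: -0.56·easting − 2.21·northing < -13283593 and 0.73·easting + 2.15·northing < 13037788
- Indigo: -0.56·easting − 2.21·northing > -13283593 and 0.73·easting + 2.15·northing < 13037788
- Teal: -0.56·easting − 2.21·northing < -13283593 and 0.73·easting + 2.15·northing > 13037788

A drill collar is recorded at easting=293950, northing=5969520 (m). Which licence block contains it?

Teal

-0.56·293950 − 2.21·5969520 = -13357251.200, which is < -13283593
0.73·293950 + 2.15·5969520 = 13049051.500, which is > 13037788
This sign pattern matches Teal.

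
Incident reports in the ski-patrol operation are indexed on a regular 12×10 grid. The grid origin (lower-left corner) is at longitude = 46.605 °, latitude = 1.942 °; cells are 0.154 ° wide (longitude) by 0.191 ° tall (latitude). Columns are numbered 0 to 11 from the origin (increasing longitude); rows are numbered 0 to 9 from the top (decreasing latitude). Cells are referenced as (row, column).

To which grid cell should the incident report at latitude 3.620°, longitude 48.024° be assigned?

Column index: ⌊(48.024 − 46.605) / 0.154⌋ = ⌊9.214⌋ = 9
Row offset from origin: ⌊(3.620 − 1.942) / 0.191⌋ = ⌊8.785⌋ = 8 → row 1 (counted from top)

(1, 9)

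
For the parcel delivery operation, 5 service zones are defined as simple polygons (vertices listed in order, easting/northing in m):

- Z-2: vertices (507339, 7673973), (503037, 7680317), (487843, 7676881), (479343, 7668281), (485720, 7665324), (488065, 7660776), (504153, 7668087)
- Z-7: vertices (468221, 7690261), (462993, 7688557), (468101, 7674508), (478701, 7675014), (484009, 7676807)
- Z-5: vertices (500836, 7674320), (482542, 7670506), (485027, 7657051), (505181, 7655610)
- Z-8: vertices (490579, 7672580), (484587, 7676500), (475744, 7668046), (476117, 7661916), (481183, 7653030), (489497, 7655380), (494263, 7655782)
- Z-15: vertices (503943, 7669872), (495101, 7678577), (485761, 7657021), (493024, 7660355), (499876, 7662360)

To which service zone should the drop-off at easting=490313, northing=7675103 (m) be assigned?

Z-2

Cast a ray rightward from (490313, 7675103). For each polygon, the edges (by vertex number in listed order) whose endpoints lie on opposite sides of northing = 7675103, where each meets that height, and whether that is right or left of the point:
Z-2: 1–2 at easting≈506572.7 (right), 3–4 at easting≈486085.7 (left) → 1 crossing.
Z-7: 2–3 at easting≈467884.7 (left), 4–5 at easting≈478964.5 (left) → 0 crossings.
Z-5: no edge straddles that height → 0 crossings.
Z-8: 1–2 at easting≈486722.4 (left), 2–3 at easting≈483125.7 (left) → 0 crossings.
Z-15: 1–2 at easting≈498629.7 (right), 2–3 at easting≈493595.8 (right) → 2 crossings.
Only Z-2 has an odd count, so the point is inside Z-2.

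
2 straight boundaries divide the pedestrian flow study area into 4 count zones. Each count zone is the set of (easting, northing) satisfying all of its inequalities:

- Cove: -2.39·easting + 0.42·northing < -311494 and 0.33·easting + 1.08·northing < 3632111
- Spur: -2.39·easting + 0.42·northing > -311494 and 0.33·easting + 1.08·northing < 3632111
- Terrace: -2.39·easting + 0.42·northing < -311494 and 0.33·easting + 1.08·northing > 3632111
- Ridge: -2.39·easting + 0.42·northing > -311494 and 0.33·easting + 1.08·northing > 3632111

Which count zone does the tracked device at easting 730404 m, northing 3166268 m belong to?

Terrace

-2.39·730404 + 0.42·3166268 = -415833.000, which is < -311494
0.33·730404 + 1.08·3166268 = 3660602.760, which is > 3632111
This sign pattern matches Terrace.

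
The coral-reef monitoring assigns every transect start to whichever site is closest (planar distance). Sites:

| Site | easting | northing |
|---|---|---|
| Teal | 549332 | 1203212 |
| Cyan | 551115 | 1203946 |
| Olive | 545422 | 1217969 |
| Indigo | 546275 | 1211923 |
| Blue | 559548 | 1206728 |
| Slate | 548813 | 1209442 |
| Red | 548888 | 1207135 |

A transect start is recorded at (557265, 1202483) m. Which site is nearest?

Blue

Squared distances to each site:
Teal: 63463930.000; Cyan: 39962869.000; Olive: 380072845.000; Indigo: 209893700.000; Blue: 23232114.000; Slate: 119863985.000; Red: 91815233.000.
Minimum at Blue.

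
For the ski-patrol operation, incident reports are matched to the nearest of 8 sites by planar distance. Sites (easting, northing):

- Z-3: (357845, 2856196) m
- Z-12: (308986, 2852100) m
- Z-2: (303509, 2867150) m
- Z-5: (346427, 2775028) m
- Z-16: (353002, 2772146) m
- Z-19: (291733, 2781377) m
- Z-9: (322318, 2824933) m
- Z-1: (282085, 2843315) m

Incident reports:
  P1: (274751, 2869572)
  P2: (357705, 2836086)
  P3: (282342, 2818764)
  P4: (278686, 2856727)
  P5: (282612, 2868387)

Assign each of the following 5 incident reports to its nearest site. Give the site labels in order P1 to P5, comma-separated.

Z-1, Z-3, Z-1, Z-1, Z-2

P1 → Z-1 (d²=743217605.00)
P2 → Z-3 (d²=404431700.00)
P3 → Z-1 (d²=602817650.00)
P4 → Z-1 (d²=191434945.00)
P5 → Z-2 (d²=438214778.00)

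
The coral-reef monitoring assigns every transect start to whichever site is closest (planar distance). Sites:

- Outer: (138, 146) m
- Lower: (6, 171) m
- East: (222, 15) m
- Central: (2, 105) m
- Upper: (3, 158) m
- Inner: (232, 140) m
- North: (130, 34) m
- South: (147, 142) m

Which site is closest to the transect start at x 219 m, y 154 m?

Squared distances to each site:
Outer: 6625.000; Lower: 45658.000; East: 19330.000; Central: 49490.000; Upper: 46672.000; Inner: 365.000; North: 22321.000; South: 5328.000.
Minimum at Inner.

Inner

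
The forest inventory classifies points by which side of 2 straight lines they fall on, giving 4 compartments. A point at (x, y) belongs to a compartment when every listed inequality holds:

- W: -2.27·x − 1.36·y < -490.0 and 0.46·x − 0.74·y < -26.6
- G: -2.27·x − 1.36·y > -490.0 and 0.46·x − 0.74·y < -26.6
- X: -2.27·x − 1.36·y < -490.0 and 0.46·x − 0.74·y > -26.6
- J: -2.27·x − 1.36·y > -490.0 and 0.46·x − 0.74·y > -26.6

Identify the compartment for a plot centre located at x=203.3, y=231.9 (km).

-2.27·203.3 − 1.36·231.9 = -776.875, which is < -490.0
0.46·203.3 − 0.74·231.9 = -78.088, which is < -26.6
This sign pattern matches W.

W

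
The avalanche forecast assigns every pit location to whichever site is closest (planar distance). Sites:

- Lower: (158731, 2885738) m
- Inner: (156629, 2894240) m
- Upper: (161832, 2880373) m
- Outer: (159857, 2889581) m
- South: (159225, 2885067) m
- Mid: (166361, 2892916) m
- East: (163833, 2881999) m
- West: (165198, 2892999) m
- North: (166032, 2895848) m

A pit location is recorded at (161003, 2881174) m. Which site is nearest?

Squared distances to each site:
Lower: 25992080.000; Inner: 189852232.000; Upper: 1328842.000; Outer: 71990965.000; South: 18316733.000; Mid: 166582728.000; East: 8689525.000; West: 157428650.000; North: 240617117.000.
Minimum at Upper.

Upper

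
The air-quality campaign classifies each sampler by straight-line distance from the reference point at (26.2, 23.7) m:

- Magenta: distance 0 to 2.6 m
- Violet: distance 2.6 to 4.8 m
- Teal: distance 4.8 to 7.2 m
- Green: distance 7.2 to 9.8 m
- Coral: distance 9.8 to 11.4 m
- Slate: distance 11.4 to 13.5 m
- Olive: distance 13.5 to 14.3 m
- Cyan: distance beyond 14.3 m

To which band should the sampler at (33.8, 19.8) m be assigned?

Green

Distance = √((33.8−26.2)² + (19.8−23.7)²) = √(57.760 + 15.210) = 8.542 m.
7.2 ≤ 8.542 < 9.8 → Green.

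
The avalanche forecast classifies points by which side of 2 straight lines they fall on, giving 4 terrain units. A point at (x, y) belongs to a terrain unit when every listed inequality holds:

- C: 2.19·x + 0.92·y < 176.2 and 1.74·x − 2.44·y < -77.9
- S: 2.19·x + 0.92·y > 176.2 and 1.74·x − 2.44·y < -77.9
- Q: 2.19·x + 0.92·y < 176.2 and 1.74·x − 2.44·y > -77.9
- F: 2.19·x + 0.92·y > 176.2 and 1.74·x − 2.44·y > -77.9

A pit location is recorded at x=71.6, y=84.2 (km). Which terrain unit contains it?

S

2.19·71.6 + 0.92·84.2 = 234.268, which is > 176.2
1.74·71.6 − 2.44·84.2 = -80.864, which is < -77.9
This sign pattern matches S.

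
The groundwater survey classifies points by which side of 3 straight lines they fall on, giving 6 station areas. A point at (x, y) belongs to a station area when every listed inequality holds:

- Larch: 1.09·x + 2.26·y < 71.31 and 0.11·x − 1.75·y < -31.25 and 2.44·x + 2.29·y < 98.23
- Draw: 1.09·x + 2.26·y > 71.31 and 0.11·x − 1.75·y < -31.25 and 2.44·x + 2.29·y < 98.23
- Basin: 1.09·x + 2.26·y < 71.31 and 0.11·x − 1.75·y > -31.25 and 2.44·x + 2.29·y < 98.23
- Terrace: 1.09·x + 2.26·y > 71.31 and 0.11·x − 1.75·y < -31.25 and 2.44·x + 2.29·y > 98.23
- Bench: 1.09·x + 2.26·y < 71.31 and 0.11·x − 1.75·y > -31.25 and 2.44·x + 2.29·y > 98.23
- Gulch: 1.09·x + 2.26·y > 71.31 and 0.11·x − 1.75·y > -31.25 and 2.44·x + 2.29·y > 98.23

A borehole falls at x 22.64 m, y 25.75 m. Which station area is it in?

1.09·22.64 + 2.26·25.75 = 82.873, which is > 71.31
0.11·22.64 − 1.75·25.75 = -42.572, which is < -31.25
2.44·22.64 + 2.29·25.75 = 114.209, which is > 98.23
This sign pattern matches Terrace.

Terrace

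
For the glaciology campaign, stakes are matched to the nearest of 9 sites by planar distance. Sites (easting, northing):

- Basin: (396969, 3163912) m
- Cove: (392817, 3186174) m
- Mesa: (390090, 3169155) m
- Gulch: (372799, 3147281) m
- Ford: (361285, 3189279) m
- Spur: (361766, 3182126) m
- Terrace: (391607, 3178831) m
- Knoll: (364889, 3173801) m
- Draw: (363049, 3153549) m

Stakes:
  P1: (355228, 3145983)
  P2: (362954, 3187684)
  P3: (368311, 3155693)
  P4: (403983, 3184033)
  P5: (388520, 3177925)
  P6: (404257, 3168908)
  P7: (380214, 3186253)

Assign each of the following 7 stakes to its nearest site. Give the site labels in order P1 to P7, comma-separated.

P1 → Draw (d²=118412397.00)
P2 → Ford (d²=5329586.00)
P3 → Draw (d²=32285380.00)
P4 → Cove (d²=129263437.00)
P5 → Terrace (d²=10350405.00)
P6 → Basin (d²=78074960.00)
P7 → Cove (d²=158841850.00)

Draw, Ford, Draw, Cove, Terrace, Basin, Cove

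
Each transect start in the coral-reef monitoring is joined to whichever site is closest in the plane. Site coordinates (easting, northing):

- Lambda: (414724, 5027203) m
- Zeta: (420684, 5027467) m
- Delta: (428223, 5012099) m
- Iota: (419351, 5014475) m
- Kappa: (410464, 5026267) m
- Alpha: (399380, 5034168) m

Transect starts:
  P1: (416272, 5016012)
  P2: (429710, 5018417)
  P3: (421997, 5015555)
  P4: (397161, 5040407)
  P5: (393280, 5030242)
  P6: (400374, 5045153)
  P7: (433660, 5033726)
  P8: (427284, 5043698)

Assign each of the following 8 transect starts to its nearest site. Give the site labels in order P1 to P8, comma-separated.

Iota, Delta, Iota, Alpha, Alpha, Alpha, Zeta, Zeta

P1 → Iota (d²=11842610.00)
P2 → Delta (d²=42128293.00)
P3 → Iota (d²=8167716.00)
P4 → Alpha (d²=43849082.00)
P5 → Alpha (d²=52623476.00)
P6 → Alpha (d²=121658261.00)
P7 → Zeta (d²=207551657.00)
P8 → Zeta (d²=307005361.00)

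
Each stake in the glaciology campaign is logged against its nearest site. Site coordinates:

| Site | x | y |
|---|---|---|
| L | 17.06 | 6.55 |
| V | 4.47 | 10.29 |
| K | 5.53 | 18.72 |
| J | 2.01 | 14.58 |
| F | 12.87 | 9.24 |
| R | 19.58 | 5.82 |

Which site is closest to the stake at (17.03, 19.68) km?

Squared distances to each site:
L: 172.398; V: 245.926; K: 133.172; J: 251.610; F: 126.299; R: 198.602.
Minimum at F.

F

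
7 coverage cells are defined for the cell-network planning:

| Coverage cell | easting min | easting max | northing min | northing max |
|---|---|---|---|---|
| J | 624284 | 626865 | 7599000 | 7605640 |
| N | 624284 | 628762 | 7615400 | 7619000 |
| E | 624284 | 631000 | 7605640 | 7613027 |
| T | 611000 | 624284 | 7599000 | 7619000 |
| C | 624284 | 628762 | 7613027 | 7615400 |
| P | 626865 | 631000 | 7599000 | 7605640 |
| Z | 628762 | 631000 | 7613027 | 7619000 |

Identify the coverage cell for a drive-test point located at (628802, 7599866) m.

The point has easting = 628802 and northing = 7599866.
Only P satisfies 626865 ≤ easting ≤ 631000 and 7599000 ≤ northing ≤ 7605640.

P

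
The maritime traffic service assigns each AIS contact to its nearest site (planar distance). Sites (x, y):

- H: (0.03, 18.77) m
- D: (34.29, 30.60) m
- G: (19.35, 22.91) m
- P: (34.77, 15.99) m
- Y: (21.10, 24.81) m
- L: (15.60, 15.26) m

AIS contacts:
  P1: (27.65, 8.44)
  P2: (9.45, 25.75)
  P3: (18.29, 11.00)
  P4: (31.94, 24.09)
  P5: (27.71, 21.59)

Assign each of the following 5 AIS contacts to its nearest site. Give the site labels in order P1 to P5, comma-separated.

P1 → P (d²=107.70)
P2 → G (d²=106.08)
P3 → L (d²=25.38)
P4 → D (d²=47.90)
P5 → Y (d²=54.06)

P, G, L, D, Y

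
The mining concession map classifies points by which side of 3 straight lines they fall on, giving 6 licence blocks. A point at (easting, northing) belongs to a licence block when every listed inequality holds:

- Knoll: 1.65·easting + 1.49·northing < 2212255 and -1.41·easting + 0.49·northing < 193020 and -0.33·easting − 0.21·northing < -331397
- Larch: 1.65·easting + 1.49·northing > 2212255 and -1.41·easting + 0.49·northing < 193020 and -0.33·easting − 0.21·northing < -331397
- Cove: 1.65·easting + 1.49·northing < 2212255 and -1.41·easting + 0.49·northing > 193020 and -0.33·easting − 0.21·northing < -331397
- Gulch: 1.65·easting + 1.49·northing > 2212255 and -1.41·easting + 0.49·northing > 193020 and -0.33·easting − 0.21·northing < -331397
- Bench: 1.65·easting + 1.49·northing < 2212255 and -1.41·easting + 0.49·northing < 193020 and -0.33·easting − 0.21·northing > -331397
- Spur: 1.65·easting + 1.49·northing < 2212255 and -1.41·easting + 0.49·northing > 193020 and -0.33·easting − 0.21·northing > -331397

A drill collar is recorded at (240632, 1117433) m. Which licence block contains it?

1.65·240632 + 1.49·1117433 = 2062017.970, which is < 2212255
-1.41·240632 + 0.49·1117433 = 208251.050, which is > 193020
-0.33·240632 − 0.21·1117433 = -314069.490, which is > -331397
This sign pattern matches Spur.

Spur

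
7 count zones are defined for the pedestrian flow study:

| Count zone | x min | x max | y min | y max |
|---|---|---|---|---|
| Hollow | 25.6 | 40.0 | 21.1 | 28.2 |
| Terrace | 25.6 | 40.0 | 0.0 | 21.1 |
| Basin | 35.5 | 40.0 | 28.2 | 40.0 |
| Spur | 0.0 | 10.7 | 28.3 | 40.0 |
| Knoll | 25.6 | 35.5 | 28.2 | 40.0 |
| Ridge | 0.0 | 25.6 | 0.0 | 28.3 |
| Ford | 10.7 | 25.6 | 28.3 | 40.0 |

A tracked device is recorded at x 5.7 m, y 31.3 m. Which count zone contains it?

Spur

The point has x = 5.7 and y = 31.3.
Only Spur satisfies 0.0 ≤ x ≤ 10.7 and 28.3 ≤ y ≤ 40.0.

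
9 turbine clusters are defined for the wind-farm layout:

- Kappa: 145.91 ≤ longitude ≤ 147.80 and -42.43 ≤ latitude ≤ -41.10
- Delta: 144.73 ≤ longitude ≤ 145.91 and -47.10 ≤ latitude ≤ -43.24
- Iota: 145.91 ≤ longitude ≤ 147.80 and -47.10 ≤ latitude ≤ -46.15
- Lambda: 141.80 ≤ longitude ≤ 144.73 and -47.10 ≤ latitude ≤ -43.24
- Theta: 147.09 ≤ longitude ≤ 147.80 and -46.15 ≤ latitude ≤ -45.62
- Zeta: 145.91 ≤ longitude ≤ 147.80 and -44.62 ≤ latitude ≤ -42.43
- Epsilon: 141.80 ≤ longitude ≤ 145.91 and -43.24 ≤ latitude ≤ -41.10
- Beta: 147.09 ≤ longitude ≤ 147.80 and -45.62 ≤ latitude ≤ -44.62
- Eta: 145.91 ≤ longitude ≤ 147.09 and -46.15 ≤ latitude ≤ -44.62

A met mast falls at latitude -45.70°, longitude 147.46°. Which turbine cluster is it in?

The point has longitude = 147.46 and latitude = -45.70.
Only Theta satisfies 147.09 ≤ longitude ≤ 147.80 and -46.15 ≤ latitude ≤ -45.62.

Theta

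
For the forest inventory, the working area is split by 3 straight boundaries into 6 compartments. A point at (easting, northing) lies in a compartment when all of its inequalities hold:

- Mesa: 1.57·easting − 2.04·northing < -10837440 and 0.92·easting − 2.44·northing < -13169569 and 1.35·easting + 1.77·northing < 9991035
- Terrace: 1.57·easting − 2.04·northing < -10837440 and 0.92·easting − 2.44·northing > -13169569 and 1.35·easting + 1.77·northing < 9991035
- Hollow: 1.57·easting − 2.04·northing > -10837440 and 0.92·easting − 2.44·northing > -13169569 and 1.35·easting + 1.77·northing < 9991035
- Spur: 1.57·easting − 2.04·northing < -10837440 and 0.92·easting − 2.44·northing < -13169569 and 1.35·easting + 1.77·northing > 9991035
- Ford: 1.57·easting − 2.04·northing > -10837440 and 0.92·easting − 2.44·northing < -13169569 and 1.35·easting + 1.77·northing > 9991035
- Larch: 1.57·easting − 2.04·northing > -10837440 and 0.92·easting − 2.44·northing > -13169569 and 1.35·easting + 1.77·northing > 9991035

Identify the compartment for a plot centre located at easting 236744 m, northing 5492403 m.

1.57·236744 − 2.04·5492403 = -10832814.040, which is > -10837440
0.92·236744 − 2.44·5492403 = -13183658.840, which is < -13169569
1.35·236744 + 1.77·5492403 = 10041157.710, which is > 9991035
This sign pattern matches Ford.

Ford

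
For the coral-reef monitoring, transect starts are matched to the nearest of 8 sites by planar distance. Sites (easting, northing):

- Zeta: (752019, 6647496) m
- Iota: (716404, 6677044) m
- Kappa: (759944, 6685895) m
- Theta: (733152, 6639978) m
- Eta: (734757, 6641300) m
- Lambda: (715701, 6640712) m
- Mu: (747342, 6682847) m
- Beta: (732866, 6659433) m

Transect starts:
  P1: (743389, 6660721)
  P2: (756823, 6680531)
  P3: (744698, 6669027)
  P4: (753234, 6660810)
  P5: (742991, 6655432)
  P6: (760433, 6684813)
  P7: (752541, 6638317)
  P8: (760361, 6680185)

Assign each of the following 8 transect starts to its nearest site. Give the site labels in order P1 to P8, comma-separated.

Beta, Kappa, Mu, Zeta, Beta, Kappa, Zeta, Kappa

P1 → Beta (d²=112392473.00)
P2 → Kappa (d²=38513137.00)
P3 → Mu (d²=197983136.00)
P4 → Zeta (d²=178738821.00)
P5 → Beta (d²=118523626.00)
P6 → Kappa (d²=1409845.00)
P7 → Zeta (d²=84526525.00)
P8 → Kappa (d²=32777989.00)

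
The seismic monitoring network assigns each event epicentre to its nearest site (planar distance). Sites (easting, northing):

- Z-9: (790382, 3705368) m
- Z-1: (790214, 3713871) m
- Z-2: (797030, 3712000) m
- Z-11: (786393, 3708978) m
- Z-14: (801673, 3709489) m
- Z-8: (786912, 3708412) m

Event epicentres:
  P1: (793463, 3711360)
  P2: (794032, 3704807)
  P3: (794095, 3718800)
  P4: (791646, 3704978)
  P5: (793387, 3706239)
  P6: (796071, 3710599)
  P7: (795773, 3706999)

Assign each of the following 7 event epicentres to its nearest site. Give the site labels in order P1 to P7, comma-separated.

Z-2, Z-9, Z-1, Z-9, Z-9, Z-2, Z-2

P1 → Z-2 (d²=13133089.00)
P2 → Z-9 (d²=13637221.00)
P3 → Z-1 (d²=39357202.00)
P4 → Z-9 (d²=1749796.00)
P5 → Z-9 (d²=9788666.00)
P6 → Z-2 (d²=2882482.00)
P7 → Z-2 (d²=26590050.00)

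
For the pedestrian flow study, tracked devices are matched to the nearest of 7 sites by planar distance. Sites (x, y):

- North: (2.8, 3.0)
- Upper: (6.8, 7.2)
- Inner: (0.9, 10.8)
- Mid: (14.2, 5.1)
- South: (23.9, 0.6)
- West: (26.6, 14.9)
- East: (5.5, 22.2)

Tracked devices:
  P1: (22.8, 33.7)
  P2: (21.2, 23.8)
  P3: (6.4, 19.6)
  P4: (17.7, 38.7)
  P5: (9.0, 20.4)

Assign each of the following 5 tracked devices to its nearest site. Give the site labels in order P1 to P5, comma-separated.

P1 → West (d²=367.88)
P2 → West (d²=108.37)
P3 → East (d²=7.57)
P4 → East (d²=421.09)
P5 → East (d²=15.49)

West, West, East, East, East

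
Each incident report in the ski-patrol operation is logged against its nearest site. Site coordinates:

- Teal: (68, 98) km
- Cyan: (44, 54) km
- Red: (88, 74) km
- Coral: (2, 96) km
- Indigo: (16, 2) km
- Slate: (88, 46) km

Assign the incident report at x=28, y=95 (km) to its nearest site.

Squared distances to each site:
Teal: 1609.000; Cyan: 1937.000; Red: 4041.000; Coral: 677.000; Indigo: 8793.000; Slate: 6001.000.
Minimum at Coral.

Coral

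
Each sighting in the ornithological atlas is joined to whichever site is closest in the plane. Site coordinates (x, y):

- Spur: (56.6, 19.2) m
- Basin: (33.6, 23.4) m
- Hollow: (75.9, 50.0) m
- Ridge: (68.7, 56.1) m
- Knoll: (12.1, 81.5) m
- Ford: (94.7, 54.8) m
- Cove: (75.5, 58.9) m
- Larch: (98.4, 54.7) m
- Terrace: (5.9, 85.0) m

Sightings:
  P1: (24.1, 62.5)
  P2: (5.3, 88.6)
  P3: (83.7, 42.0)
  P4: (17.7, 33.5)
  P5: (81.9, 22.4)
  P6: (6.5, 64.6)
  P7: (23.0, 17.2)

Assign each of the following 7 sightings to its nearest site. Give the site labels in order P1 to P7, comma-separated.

P1 → Knoll (d²=505.00)
P2 → Terrace (d²=13.32)
P3 → Hollow (d²=124.84)
P4 → Basin (d²=354.82)
P5 → Spur (d²=650.33)
P6 → Knoll (d²=316.97)
P7 → Basin (d²=150.80)

Knoll, Terrace, Hollow, Basin, Spur, Knoll, Basin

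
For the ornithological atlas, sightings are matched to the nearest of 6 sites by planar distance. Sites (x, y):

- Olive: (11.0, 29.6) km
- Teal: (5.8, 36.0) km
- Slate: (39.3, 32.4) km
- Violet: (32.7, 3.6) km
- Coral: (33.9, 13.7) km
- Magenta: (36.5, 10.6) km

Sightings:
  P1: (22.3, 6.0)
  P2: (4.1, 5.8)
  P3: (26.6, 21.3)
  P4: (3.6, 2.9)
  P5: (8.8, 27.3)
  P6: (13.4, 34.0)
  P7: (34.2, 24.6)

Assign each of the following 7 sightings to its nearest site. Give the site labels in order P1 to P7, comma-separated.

P1 → Violet (d²=113.92)
P2 → Olive (d²=614.05)
P3 → Coral (d²=111.05)
P4 → Olive (d²=767.65)
P5 → Olive (d²=10.13)
P6 → Olive (d²=25.12)
P7 → Slate (d²=86.85)

Violet, Olive, Coral, Olive, Olive, Olive, Slate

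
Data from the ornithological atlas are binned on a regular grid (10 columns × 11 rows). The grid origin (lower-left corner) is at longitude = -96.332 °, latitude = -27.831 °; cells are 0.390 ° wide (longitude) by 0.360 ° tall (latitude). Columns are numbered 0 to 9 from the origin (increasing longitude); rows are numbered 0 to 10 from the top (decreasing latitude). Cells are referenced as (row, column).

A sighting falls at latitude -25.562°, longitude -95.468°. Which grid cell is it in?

Column index: ⌊(-95.468 − -96.332) / 0.390⌋ = ⌊2.215⌋ = 2
Row offset from origin: ⌊(-25.562 − -27.831) / 0.360⌋ = ⌊6.303⌋ = 6 → row 4 (counted from top)

(4, 2)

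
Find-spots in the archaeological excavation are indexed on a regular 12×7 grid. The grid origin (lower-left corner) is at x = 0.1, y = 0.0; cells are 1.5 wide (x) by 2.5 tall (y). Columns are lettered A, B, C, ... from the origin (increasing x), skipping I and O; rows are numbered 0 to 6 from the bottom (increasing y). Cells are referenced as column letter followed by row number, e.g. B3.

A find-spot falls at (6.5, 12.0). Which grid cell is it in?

Column index: ⌊(6.5 − 0.1) / 1.5⌋ = ⌊4.267⌋ = 4 → column E
Row offset from origin: ⌊(12.0 − 0.0) / 2.5⌋ = ⌊4.800⌋ = 4 → row 4

E4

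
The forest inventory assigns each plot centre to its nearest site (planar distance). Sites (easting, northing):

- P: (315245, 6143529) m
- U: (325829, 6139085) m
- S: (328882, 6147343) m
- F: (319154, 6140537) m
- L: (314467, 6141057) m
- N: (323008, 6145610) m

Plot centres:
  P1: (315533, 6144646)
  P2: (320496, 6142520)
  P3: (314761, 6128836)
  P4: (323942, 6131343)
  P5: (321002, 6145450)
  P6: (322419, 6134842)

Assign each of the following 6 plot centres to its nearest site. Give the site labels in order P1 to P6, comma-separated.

P, F, L, U, N, U

P1 → P (d²=1330633.00)
P2 → F (d²=5733253.00)
P3 → L (d²=149439277.00)
P4 → U (d²=63499333.00)
P5 → N (d²=4049636.00)
P6 → U (d²=29631149.00)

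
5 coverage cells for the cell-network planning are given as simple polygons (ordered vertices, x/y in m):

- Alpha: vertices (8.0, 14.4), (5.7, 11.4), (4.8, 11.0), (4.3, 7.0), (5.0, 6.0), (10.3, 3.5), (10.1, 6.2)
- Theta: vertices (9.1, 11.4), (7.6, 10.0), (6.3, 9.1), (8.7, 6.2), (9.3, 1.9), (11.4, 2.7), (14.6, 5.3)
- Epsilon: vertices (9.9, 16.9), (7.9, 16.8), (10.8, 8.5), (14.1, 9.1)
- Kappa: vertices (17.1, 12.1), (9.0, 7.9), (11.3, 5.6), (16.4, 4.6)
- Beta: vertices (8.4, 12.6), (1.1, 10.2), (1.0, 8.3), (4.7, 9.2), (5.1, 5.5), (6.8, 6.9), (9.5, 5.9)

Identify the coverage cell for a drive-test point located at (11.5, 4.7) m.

Theta

Cast a ray rightward from (11.5, 4.7). For each polygon, the edges (by vertex number in listed order) whose endpoints lie on opposite sides of y = 4.7, where each meets that height, and whether that is right or left of the point:
Alpha: 5–6 at x≈7.76 (left), 6–7 at x≈10.21 (left) → 0 crossings.
Theta: 4–5 at x≈8.91 (left), 6–7 at x≈13.86 (right) → 1 crossing.
Epsilon: no edge straddles that height → 0 crossings.
Kappa: 3–4 at x≈15.89 (right), 4–1 at x≈16.41 (right) → 2 crossings.
Beta: no edge straddles that height → 0 crossings.
Only Theta has an odd count, so the point is inside Theta.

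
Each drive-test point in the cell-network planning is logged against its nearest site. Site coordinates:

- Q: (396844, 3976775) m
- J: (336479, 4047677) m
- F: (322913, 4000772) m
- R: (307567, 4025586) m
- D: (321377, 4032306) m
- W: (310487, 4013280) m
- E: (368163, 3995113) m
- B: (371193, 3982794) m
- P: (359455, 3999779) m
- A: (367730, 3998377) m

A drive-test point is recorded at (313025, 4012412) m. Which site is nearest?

W

Squared distances to each site:
Q: 8295620530.000; J: 1793710341.000; F: 233262144.000; R: 203344040.000; D: 465527140.000; W: 7194868.000; E: 3339454445.000; B: 4260742148.000; P: 2315337589.000; A: 3189618250.000.
Minimum at W.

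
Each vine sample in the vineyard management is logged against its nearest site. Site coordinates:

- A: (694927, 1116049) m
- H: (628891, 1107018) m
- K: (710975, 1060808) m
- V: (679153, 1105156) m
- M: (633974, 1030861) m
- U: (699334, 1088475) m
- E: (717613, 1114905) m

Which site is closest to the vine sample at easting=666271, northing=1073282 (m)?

Squared distances to each site:
A: 2650182625.000; H: 2535382096.000; K: 2154048292.000; V: 1181897800.000; M: 2842637450.000; U: 1323989218.000; E: 4368475093.000.
Minimum at V.

V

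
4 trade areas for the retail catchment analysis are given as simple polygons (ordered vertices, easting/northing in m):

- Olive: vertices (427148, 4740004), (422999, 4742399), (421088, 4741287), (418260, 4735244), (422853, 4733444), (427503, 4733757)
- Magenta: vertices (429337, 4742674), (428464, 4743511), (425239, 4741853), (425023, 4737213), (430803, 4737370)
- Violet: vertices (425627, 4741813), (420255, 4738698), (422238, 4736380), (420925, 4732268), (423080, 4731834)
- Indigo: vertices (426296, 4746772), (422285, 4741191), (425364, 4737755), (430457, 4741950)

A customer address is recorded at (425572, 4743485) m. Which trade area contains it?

Cast a ray rightward from (425572, 4743485). For each polygon, the edges (by vertex number in listed order) whose endpoints lie on opposite sides of northing = 4743485, where each meets that height, and whether that is right or left of the point:
Olive: no edge straddles that height → 0 crossings.
Magenta: 1–2 at easting≈428491.1 (right), 2–3 at easting≈428413.4 (right) → 2 crossings.
Violet: no edge straddles that height → 0 crossings.
Indigo: 1–2 at easting≈423933.7 (left), 4–1 at easting≈429132.4 (right) → 1 crossing.
Only Indigo has an odd count, so the point is inside Indigo.

Indigo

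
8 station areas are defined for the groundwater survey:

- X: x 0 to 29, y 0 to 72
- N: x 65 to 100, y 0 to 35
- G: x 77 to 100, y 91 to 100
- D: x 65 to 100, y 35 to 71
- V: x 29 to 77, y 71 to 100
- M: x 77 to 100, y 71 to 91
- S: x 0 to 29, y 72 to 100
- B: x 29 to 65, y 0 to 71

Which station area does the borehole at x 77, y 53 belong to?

D

The point has x = 77 and y = 53.
Only D satisfies 65 ≤ x ≤ 100 and 35 ≤ y ≤ 71.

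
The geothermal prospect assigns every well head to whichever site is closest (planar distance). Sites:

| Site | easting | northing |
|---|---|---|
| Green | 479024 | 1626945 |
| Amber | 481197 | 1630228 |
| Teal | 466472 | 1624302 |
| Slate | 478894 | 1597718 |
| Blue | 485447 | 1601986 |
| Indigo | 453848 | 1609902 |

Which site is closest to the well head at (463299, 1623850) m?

Squared distances to each site:
Green: 256854650.000; Amber: 361017288.000; Teal: 10272233.000; Slate: 926085449.000; Blue: 968568400.000; Indigo: 283868105.000.
Minimum at Teal.

Teal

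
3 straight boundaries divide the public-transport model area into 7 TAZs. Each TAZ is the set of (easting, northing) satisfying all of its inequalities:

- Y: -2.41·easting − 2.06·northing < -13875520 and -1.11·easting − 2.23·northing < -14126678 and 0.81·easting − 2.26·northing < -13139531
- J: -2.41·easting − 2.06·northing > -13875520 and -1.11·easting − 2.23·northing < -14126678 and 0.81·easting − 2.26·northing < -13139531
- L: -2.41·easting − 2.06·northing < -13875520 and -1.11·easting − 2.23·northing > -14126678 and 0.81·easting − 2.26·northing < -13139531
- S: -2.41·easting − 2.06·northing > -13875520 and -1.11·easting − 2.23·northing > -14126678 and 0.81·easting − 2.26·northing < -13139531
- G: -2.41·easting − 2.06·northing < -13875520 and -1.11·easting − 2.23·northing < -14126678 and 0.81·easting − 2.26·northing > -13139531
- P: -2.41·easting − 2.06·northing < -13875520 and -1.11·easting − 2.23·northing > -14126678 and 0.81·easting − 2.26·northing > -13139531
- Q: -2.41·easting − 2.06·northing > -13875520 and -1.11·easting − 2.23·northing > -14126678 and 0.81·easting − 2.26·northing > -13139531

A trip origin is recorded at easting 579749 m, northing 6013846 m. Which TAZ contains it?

Q

-2.41·579749 − 2.06·6013846 = -13785717.850, which is > -13875520
-1.11·579749 − 2.23·6013846 = -14054397.970, which is > -14126678
0.81·579749 − 2.26·6013846 = -13121695.270, which is > -13139531
This sign pattern matches Q.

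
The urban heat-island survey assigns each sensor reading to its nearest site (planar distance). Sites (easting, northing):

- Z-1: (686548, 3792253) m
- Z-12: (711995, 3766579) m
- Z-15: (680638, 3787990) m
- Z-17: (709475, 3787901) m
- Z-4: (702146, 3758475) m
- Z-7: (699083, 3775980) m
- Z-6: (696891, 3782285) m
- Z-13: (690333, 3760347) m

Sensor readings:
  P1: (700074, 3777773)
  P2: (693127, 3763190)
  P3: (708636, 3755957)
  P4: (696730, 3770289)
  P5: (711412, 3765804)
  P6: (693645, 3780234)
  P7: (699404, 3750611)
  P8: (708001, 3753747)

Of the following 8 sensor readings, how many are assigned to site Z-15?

P1 → Z-7
P2 → Z-13
P3 → Z-4
P4 → Z-7
P5 → Z-12
P6 → Z-6
P7 → Z-4
P8 → Z-4
0 of the 8 go to Z-15.

0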